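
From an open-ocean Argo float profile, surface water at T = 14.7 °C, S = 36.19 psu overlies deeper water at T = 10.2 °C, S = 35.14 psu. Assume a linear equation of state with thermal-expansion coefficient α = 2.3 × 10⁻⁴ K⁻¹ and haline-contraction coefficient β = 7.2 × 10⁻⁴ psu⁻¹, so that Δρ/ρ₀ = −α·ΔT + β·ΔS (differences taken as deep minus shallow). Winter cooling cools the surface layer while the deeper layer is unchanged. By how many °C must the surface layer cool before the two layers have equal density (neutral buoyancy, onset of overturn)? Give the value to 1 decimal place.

Neutral buoyancy requires Δρ = 0, i.e. −α(T_deep − T_surf′) + β(S_deep − S_surf) = 0.
T_surf′ = T_deep − (β/α)·ΔS = 10.2 − (7.2 × 10⁻⁴/2.3 × 10⁻⁴)·(-1.05) = 13.487 °C.
Cooling required: 14.7 − (13.487) = 1.213 °C.

1.2 °C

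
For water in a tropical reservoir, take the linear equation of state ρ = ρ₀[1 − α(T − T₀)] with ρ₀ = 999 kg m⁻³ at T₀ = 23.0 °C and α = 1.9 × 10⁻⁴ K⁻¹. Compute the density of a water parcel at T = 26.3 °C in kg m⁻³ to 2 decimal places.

998.37 kg m⁻³

T − T₀ = +3.3 K.
Bracket = 1 − α·(+3.3) = 1 + (-6.27 × 10⁻⁴) = 0.9993730.
ρ = 999 × 0.9993730 = 998.37 kg m⁻³.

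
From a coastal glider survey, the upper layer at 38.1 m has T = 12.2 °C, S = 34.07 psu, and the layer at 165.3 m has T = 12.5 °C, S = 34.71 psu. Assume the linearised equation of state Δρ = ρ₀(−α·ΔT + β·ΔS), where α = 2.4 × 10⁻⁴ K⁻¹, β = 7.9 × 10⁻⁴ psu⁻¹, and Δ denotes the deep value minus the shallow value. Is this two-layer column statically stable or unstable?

ΔT = 12.5 − 12.2 = +0.3 K and ΔS = 34.71 − 34.07 = +0.64 psu (deep − shallow).
−αΔT = -7.20 × 10⁻⁵; βΔS = 5.056 × 10⁻⁴; sum Δρ/ρ₀ = 4.336 × 10⁻⁴.
Δρ/ρ₀ > 0, so Δρ > 0: deeper water is denser → statically stable.

stable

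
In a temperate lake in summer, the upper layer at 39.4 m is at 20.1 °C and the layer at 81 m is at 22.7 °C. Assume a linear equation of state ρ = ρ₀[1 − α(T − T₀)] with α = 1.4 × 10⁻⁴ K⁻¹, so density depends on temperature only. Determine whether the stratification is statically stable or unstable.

ΔT = 22.7 − 20.1 = +2.6 K, so Δρ/ρ₀ = −αΔT = -3.64 × 10⁻⁴.
Δρ/ρ₀ < 0, so Δρ < 0: deeper water is lighter → statically unstable; the column would overturn.

unstable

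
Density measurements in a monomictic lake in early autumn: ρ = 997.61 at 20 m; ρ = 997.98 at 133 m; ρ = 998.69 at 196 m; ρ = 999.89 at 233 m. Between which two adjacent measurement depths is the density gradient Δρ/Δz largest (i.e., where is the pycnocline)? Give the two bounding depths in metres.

196–233 m

Compute the density gradient over each adjacent pair:
  20–133 m: Δρ/Δz = 0.37/113 = 3.3 × 10⁻³ kg m⁻⁴
  133–196 m: Δρ/Δz = 0.71/63 = 0.011 kg m⁻⁴
  196–233 m: Δρ/Δz = 1.20/37 = 0.032 kg m⁻⁴
The largest gradient is in the 196–233 m interval — the pycnocline.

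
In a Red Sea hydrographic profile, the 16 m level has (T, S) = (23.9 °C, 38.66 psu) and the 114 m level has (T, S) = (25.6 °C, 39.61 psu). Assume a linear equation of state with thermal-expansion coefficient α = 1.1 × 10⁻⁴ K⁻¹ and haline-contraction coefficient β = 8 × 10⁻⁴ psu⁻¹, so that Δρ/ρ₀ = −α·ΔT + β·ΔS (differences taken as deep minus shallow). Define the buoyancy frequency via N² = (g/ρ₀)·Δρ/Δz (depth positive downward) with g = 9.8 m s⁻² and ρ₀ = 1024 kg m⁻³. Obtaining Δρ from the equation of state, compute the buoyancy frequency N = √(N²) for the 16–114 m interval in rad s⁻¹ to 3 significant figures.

ΔT = +1.7 K, ΔS = +0.95 psu (deep − shallow).
Δρ/ρ₀ = −αΔT + βΔS = -1.87 × 10⁻⁴ + 7.60 × 10⁻⁴ = 5.73 × 10⁻⁴, so Δρ ≈ 0.5868 kg m⁻³.
N² = (g/ρ₀)·Δρ/Δz = g·(Δρ/ρ₀)/Δz = 9.8 × 5.73 × 10⁻⁴ / 98 = 5.7300 × 10⁻⁵ s⁻².
N = √(5.7300 × 10⁻⁵) = 7.5697 × 10⁻³ rad s⁻¹ ≈ 7.57 × 10⁻³ rad s⁻¹.

7.57 × 10⁻³ rad s⁻¹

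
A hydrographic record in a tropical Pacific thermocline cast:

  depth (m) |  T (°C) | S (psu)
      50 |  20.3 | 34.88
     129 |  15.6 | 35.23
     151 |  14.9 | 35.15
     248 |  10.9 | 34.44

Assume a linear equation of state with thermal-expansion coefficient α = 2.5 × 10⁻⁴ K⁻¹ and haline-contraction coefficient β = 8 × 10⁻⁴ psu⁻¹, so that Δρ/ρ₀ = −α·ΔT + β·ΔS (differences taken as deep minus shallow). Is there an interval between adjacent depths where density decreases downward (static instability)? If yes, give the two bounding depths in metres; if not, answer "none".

none

Evaluate Δρ/ρ₀ = −αΔT + βΔS across each adjacent pair:
  50–129 m: −αΔT+βΔS = −(2.5 × 10⁻⁴)(-4.7)+(8 × 10⁻⁴)(+0.35) = 1.5 × 10⁻³ → stable
  129–151 m: −αΔT+βΔS = −(2.5 × 10⁻⁴)(-0.7)+(8 × 10⁻⁴)(-0.08) = 1.1 × 10⁻⁴ → stable
  151–248 m: −αΔT+βΔS = −(2.5 × 10⁻⁴)(-4.0)+(8 × 10⁻⁴)(-0.71) = 4.3 × 10⁻⁴ → stable
Every interval has Δρ > 0: the column is stably stratified throughout.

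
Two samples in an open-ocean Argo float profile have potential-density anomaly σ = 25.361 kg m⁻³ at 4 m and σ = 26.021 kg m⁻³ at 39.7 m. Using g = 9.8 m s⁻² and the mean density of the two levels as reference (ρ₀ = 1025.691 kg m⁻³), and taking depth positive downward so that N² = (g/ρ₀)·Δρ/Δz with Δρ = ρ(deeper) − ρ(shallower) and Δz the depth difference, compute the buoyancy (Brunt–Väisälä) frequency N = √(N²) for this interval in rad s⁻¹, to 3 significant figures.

0.0133 rad s⁻¹

Δρ = 1026.021 − 1025.361 = 0.660 kg m⁻³ over Δz = 39.7 − 4 = 35.7 m.
N² = (9.8/1025.691) × (0.660/35.7) = 1.7664 × 10⁻⁴ s⁻².
N = √(1.7664 × 10⁻⁴) = 0.013291 rad s⁻¹ ≈ 0.0133 rad s⁻¹.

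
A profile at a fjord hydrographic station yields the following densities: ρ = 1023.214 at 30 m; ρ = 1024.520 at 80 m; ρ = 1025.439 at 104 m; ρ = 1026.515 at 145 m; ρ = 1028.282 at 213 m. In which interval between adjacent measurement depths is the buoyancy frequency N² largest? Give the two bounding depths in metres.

80–104 m

Compute the density gradient over each adjacent pair:
  30–80 m: Δρ/Δz = 1.306/50 = 0.026 kg m⁻⁴
  80–104 m: Δρ/Δz = 0.919/24 = 0.038 kg m⁻⁴
  104–145 m: Δρ/Δz = 1.076/41 = 0.026 kg m⁻⁴
  145–213 m: Δρ/Δz = 1.767/68 = 0.026 kg m⁻⁴
The largest gradient is in the 80–104 m interval — the pycnocline.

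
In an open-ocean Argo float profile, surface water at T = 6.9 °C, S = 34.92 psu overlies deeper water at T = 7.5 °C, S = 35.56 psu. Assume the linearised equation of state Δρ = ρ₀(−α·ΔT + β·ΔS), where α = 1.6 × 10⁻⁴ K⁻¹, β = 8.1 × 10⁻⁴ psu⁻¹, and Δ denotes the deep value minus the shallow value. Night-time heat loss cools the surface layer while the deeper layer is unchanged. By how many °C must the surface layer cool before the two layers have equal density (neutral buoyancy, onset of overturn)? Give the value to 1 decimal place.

Neutral buoyancy requires Δρ = 0, i.e. −α(T_deep − T_surf′) + β(S_deep − S_surf) = 0.
T_surf′ = T_deep − (β/α)·ΔS = 7.5 − (8.1 × 10⁻⁴/1.6 × 10⁻⁴)·(+0.64) = 4.260 °C.
Cooling required: 6.9 − (4.260) = 2.640 °C.

2.6 °C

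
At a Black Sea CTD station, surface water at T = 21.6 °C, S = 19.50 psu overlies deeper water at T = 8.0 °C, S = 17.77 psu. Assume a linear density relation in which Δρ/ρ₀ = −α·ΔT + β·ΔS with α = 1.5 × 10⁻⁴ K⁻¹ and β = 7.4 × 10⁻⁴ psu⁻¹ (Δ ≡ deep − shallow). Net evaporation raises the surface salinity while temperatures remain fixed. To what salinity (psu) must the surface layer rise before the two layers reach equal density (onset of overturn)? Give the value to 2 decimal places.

20.53 psu

Neutral buoyancy requires −α(T_deep − T_surf) + β(S_deep − S_surf′) = 0.
S_surf′ = S_deep − (α/β)·ΔT = 17.77 − (1.5 × 10⁻⁴/7.4 × 10⁻⁴)·(-13.6) = 20.5268 psu.
Increase required: 20.5268 − 19.50 = 1.0268 psu.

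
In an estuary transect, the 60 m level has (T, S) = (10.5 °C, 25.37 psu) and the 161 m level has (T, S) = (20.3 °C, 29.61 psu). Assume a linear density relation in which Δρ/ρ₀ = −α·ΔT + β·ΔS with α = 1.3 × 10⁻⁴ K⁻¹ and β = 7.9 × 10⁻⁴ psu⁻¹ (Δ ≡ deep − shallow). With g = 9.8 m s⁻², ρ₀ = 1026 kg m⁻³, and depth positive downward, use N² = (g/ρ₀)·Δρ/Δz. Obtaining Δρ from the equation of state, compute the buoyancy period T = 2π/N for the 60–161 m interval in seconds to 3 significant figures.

ΔT = +9.8 K, ΔS = +4.24 psu (deep − shallow).
Δρ/ρ₀ = −αΔT + βΔS = -1.274 × 10⁻³ + 3.3496 × 10⁻³ = 2.0756 × 10⁻³, so Δρ ≈ 2.130 kg m⁻³.
N² = (g/ρ₀)·Δρ/Δz = g·(Δρ/ρ₀)/Δz = 9.8 × 2.0756 × 10⁻³ / 101 = 2.0139 × 10⁻⁴ s⁻².
N = √(2.0139 × 10⁻⁴) = 0.014191 rad s⁻¹ → T = 2π/N = 442.76 s ≈ 443 s.

443 s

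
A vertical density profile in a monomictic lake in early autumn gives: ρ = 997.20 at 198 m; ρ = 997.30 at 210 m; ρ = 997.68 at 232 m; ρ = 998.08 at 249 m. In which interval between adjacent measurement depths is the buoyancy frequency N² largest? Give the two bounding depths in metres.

232–249 m

Compute the density gradient over each adjacent pair:
  198–210 m: Δρ/Δz = 0.10/12 = 8.3 × 10⁻³ kg m⁻⁴
  210–232 m: Δρ/Δz = 0.38/22 = 0.017 kg m⁻⁴
  232–249 m: Δρ/Δz = 0.40/17 = 0.024 kg m⁻⁴
The largest gradient is in the 232–249 m interval — the pycnocline.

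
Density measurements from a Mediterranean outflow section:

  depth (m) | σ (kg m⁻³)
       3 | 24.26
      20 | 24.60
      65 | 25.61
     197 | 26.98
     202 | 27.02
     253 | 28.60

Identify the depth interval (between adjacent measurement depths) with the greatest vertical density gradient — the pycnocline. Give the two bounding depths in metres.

202–253 m

Compute the density gradient over each adjacent pair:
  3–20 m: Δρ/Δz = 0.34/17 = 0.020 kg m⁻⁴
  20–65 m: Δρ/Δz = 1.01/45 = 0.022 kg m⁻⁴
  65–197 m: Δρ/Δz = 1.37/132 = 0.010 kg m⁻⁴
  197–202 m: Δρ/Δz = 0.04/5 = 8.0 × 10⁻³ kg m⁻⁴
  202–253 m: Δρ/Δz = 1.58/51 = 0.031 kg m⁻⁴
The largest gradient is in the 202–253 m interval — the pycnocline.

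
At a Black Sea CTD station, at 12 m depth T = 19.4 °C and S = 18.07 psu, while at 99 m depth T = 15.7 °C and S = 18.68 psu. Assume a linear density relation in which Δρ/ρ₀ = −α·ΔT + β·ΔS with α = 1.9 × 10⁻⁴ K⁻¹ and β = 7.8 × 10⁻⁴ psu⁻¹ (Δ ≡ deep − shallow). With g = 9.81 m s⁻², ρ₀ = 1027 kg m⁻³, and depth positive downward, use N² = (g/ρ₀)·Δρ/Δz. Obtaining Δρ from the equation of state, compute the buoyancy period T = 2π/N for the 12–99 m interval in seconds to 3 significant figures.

ΔT = -3.7 K, ΔS = +0.61 psu (deep − shallow).
Δρ/ρ₀ = −αΔT + βΔS = 7.03 × 10⁻⁴ + 4.758 × 10⁻⁴ = 1.1788 × 10⁻³, so Δρ ≈ 1.211 kg m⁻³.
N² = (g/ρ₀)·Δρ/Δz = g·(Δρ/ρ₀)/Δz = 9.81 × 1.1788 × 10⁻³ / 87 = 1.3292 × 10⁻⁴ s⁻².
N = √(1.3292 × 10⁻⁴) = 0.011529 rad s⁻¹ → T = 2π/N = 544.99 s ≈ 545 s.

545 s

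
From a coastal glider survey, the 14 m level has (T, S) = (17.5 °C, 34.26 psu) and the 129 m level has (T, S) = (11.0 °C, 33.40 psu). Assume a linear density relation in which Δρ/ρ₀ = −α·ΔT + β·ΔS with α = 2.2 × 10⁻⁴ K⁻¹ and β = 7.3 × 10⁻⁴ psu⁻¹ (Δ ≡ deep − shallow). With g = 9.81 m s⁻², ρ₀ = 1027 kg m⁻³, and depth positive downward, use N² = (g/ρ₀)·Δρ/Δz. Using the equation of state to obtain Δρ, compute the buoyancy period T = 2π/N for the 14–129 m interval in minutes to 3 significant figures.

ΔT = -6.5 K, ΔS = -0.86 psu (deep − shallow).
Δρ/ρ₀ = −αΔT + βΔS = 1.43 × 10⁻³ − 6.278 × 10⁻⁴ = 8.022 × 10⁻⁴, so Δρ ≈ 0.8239 kg m⁻³.
N² = (g/ρ₀)·Δρ/Δz = g·(Δρ/ρ₀)/Δz = 9.81 × 8.022 × 10⁻⁴ / 115 = 6.8431 × 10⁻⁵ s⁻².
N = √(6.8431 × 10⁻⁵) = 8.2723 × 10⁻³ rad s⁻¹ → T = 2π/N = 759.55 s = 12.659 min ≈ 12.7 min.

12.7 min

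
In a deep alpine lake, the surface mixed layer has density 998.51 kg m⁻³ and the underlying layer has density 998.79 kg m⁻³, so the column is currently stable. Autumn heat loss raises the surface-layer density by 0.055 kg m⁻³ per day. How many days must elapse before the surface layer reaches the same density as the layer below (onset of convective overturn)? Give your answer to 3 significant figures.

5.09 days

Density deficit of the surface layer: 998.79 − 998.51 = 0.28 kg m⁻³.
Required change = 0.28 / 0.055 = 5.09 days.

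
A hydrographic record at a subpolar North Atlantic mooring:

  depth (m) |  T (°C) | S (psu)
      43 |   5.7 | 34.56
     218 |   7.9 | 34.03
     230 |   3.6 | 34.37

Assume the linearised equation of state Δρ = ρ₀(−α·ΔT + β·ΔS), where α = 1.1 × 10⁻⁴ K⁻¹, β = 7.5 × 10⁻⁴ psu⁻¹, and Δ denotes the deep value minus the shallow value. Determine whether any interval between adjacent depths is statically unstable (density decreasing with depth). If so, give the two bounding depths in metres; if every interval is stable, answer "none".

Evaluate Δρ/ρ₀ = −αΔT + βΔS across each adjacent pair:
  43–218 m: −αΔT+βΔS = −(1.1 × 10⁻⁴)(+2.2)+(7.5 × 10⁻⁴)(-0.53) = -6.4 × 10⁻⁴ → UNSTABLE
  218–230 m: −αΔT+βΔS = −(1.1 × 10⁻⁴)(-4.3)+(7.5 × 10⁻⁴)(+0.34) = 7.3 × 10⁻⁴ → stable
The 43–218 m interval has Δρ < 0: lighter water underlies denser water.

43–218 m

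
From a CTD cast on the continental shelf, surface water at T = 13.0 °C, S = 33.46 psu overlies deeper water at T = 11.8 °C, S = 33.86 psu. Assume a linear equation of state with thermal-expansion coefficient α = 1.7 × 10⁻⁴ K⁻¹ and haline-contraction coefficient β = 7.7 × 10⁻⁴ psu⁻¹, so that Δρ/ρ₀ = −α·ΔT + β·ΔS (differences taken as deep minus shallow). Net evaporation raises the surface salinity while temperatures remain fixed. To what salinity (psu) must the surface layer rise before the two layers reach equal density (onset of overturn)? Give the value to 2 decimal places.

Neutral buoyancy requires −α(T_deep − T_surf) + β(S_deep − S_surf′) = 0.
S_surf′ = S_deep − (α/β)·ΔT = 33.86 − (1.7 × 10⁻⁴/7.7 × 10⁻⁴)·(-1.2) = 34.1249 psu.
Increase required: 34.1249 − 33.46 = 0.6649 psu.

34.12 psu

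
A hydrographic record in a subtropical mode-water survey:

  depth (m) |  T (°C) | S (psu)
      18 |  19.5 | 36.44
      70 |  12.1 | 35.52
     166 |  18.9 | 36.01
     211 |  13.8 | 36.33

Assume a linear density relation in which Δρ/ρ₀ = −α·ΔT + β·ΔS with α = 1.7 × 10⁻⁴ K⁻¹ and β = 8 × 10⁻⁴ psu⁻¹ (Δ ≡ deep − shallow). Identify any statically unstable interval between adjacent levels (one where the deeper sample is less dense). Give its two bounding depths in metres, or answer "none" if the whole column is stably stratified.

Evaluate Δρ/ρ₀ = −αΔT + βΔS across each adjacent pair:
  18–70 m: −αΔT+βΔS = −(1.7 × 10⁻⁴)(-7.4)+(8 × 10⁻⁴)(-0.92) = 5.2 × 10⁻⁴ → stable
  70–166 m: −αΔT+βΔS = −(1.7 × 10⁻⁴)(+6.8)+(8 × 10⁻⁴)(+0.49) = -7.6 × 10⁻⁴ → UNSTABLE
  166–211 m: −αΔT+βΔS = −(1.7 × 10⁻⁴)(-5.1)+(8 × 10⁻⁴)(+0.32) = 1.1 × 10⁻³ → stable
The 70–166 m interval has Δρ < 0: lighter water underlies denser water.

70–166 m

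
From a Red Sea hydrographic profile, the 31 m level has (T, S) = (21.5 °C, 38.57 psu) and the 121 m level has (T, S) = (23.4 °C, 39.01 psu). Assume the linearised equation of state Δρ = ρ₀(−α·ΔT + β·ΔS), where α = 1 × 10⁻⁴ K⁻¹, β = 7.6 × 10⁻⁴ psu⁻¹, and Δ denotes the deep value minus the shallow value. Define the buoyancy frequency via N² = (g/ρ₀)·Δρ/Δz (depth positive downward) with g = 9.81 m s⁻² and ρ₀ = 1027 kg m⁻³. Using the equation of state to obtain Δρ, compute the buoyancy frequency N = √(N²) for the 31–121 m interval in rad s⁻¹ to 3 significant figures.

ΔT = +1.9 K, ΔS = +0.44 psu (deep − shallow).
Δρ/ρ₀ = −αΔT + βΔS = -1.90 × 10⁻⁴ + 3.344 × 10⁻⁴ = 1.444 × 10⁻⁴, so Δρ ≈ 0.1483 kg m⁻³.
N² = (g/ρ₀)·Δρ/Δz = g·(Δρ/ρ₀)/Δz = 9.81 × 1.444 × 10⁻⁴ / 90 = 1.5740 × 10⁻⁵ s⁻².
N = √(1.5740 × 10⁻⁵) = 3.9674 × 10⁻³ rad s⁻¹ ≈ 3.97 × 10⁻³ rad s⁻¹.

3.97 × 10⁻³ rad s⁻¹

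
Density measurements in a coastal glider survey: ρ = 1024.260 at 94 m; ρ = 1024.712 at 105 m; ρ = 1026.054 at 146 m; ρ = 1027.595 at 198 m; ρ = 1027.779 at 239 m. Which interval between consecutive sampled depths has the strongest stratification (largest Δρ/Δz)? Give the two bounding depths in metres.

94–105 m

Compute the density gradient over each adjacent pair:
  94–105 m: Δρ/Δz = 0.452/11 = 0.041 kg m⁻⁴
  105–146 m: Δρ/Δz = 1.342/41 = 0.033 kg m⁻⁴
  146–198 m: Δρ/Δz = 1.541/52 = 0.030 kg m⁻⁴
  198–239 m: Δρ/Δz = 0.184/41 = 4.5 × 10⁻³ kg m⁻⁴
The largest gradient is in the 94–105 m interval — the pycnocline.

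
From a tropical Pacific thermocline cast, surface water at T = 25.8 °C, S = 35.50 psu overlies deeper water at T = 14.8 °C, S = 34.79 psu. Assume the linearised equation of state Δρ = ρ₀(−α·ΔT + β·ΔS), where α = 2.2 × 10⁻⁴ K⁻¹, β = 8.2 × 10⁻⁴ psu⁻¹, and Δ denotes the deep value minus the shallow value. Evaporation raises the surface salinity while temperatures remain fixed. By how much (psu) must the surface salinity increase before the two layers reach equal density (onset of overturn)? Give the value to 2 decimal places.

2.24 psu

Neutral buoyancy requires −α(T_deep − T_surf) + β(S_deep − S_surf′) = 0.
S_surf′ = S_deep − (α/β)·ΔT = 34.79 − (2.2 × 10⁻⁴/8.2 × 10⁻⁴)·(-11.0) = 37.7412 psu.
Increase required: 37.7412 − 35.50 = 2.2412 psu.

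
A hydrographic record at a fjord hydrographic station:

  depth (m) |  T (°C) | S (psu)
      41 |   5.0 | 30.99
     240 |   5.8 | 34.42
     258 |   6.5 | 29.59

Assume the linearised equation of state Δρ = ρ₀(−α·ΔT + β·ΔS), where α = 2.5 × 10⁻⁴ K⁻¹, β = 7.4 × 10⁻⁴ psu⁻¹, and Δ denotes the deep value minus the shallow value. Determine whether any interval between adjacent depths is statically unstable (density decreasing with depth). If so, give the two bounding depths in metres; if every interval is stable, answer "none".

Evaluate Δρ/ρ₀ = −αΔT + βΔS across each adjacent pair:
  41–240 m: −αΔT+βΔS = −(2.5 × 10⁻⁴)(+0.8)+(7.4 × 10⁻⁴)(+3.43) = 2.3 × 10⁻³ → stable
  240–258 m: −αΔT+βΔS = −(2.5 × 10⁻⁴)(+0.7)+(7.4 × 10⁻⁴)(-4.83) = -3.7 × 10⁻³ → UNSTABLE
The 240–258 m interval has Δρ < 0: lighter water underlies denser water.

240–258 m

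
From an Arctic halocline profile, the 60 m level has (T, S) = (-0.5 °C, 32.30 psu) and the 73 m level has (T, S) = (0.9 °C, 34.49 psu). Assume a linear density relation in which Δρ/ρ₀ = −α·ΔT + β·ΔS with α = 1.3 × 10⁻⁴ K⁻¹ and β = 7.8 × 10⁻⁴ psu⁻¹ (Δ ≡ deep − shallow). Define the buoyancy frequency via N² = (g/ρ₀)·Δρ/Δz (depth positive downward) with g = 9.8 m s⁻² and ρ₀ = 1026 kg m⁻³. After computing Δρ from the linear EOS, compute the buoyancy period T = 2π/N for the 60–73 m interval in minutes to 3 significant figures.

3.09 min

ΔT = +1.4 K, ΔS = +2.19 psu (deep − shallow).
Δρ/ρ₀ = −αΔT + βΔS = -1.82 × 10⁻⁴ + 1.7082 × 10⁻³ = 1.5262 × 10⁻³, so Δρ ≈ 1.566 kg m⁻³.
N² = (g/ρ₀)·Δρ/Δz = g·(Δρ/ρ₀)/Δz = 9.8 × 1.5262 × 10⁻³ / 13 = 1.1505 × 10⁻³ s⁻².
N = √(1.1505 × 10⁻³) = 0.033919 rad s⁻¹ → T = 2π/N = 185.24 s = 3.0873 min ≈ 3.09 min.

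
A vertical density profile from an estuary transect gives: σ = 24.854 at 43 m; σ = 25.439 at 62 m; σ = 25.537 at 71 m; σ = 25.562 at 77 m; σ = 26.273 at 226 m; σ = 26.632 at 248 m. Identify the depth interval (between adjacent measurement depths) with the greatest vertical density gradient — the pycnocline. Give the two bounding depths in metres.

Compute the density gradient over each adjacent pair:
  43–62 m: Δρ/Δz = 0.585/19 = 0.031 kg m⁻⁴
  62–71 m: Δρ/Δz = 0.098/9 = 0.011 kg m⁻⁴
  71–77 m: Δρ/Δz = 0.025/6 = 4.2 × 10⁻³ kg m⁻⁴
  77–226 m: Δρ/Δz = 0.711/149 = 4.8 × 10⁻³ kg m⁻⁴
  226–248 m: Δρ/Δz = 0.359/22 = 0.016 kg m⁻⁴
The largest gradient is in the 43–62 m interval — the pycnocline.

43–62 m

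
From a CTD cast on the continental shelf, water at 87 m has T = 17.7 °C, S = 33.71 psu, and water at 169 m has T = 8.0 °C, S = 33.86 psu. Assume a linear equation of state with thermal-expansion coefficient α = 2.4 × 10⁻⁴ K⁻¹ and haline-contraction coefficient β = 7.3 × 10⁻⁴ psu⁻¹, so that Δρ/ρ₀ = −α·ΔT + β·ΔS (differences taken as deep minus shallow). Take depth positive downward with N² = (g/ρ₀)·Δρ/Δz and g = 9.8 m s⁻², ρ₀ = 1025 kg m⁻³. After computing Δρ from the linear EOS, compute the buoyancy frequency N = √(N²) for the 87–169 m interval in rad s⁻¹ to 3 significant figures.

0.0171 rad s⁻¹

ΔT = -9.7 K, ΔS = +0.15 psu (deep − shallow).
Δρ/ρ₀ = −αΔT + βΔS = 2.328 × 10⁻³ + 1.095 × 10⁻⁴ = 2.4375 × 10⁻³, so Δρ ≈ 2.498 kg m⁻³.
N² = (g/ρ₀)·Δρ/Δz = g·(Δρ/ρ₀)/Δz = 9.8 × 2.4375 × 10⁻³ / 82 = 2.9131 × 10⁻⁴ s⁻².
N = √(2.9131 × 10⁻⁴) = 0.017068 rad s⁻¹ ≈ 0.0171 rad s⁻¹.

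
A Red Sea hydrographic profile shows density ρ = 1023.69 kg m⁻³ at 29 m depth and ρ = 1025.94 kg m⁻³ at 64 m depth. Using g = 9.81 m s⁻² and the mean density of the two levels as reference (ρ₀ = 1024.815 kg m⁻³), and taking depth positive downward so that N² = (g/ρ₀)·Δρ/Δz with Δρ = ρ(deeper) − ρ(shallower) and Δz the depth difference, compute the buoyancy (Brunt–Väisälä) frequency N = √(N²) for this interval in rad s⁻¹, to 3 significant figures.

Δρ = 1025.94 − 1023.69 = 2.25 kg m⁻³ over Δz = 64 − 29 = 35 m.
N² = (9.81/1024.815) × (2.25/35) = 6.1537 × 10⁻⁴ s⁻².
N = √(6.1537 × 10⁻⁴) = 0.024807 rad s⁻¹ ≈ 0.0248 rad s⁻¹.

0.0248 rad s⁻¹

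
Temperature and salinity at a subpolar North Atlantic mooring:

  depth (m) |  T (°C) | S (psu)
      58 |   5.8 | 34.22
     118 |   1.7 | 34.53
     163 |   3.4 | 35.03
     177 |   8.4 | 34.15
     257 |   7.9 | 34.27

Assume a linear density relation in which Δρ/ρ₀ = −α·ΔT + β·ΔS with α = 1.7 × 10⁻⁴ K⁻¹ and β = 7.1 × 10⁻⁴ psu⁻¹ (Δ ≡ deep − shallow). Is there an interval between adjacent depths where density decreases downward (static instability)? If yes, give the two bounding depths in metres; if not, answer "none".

163–177 m

Evaluate Δρ/ρ₀ = −αΔT + βΔS across each adjacent pair:
  58–118 m: −αΔT+βΔS = −(1.7 × 10⁻⁴)(-4.1)+(7.1 × 10⁻⁴)(+0.31) = 9.2 × 10⁻⁴ → stable
  118–163 m: −αΔT+βΔS = −(1.7 × 10⁻⁴)(+1.7)+(7.1 × 10⁻⁴)(+0.50) = 6.6 × 10⁻⁵ → stable
  163–177 m: −αΔT+βΔS = −(1.7 × 10⁻⁴)(+5.0)+(7.1 × 10⁻⁴)(-0.88) = -1.5 × 10⁻³ → UNSTABLE
  177–257 m: −αΔT+βΔS = −(1.7 × 10⁻⁴)(-0.5)+(7.1 × 10⁻⁴)(+0.12) = 1.7 × 10⁻⁴ → stable
The 163–177 m interval has Δρ < 0: lighter water underlies denser water.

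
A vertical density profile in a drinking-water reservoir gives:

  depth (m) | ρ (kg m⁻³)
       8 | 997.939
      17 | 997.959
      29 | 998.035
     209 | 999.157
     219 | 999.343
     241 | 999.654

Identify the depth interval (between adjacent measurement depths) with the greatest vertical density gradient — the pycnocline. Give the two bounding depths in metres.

209–219 m

Compute the density gradient over each adjacent pair:
  8–17 m: Δρ/Δz = 0.020/9 = 2.2 × 10⁻³ kg m⁻⁴
  17–29 m: Δρ/Δz = 0.076/12 = 6.3 × 10⁻³ kg m⁻⁴
  29–209 m: Δρ/Δz = 1.122/180 = 6.2 × 10⁻³ kg m⁻⁴
  209–219 m: Δρ/Δz = 0.186/10 = 0.019 kg m⁻⁴
  219–241 m: Δρ/Δz = 0.311/22 = 0.014 kg m⁻⁴
The largest gradient is in the 209–219 m interval — the pycnocline.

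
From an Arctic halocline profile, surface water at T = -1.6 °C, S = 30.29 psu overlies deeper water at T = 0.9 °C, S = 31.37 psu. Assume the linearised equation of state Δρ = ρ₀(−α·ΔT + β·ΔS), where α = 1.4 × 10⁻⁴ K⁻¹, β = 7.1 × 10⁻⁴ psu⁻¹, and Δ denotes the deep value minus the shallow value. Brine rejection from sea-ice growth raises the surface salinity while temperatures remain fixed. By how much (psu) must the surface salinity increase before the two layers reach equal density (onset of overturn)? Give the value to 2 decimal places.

0.59 psu

Neutral buoyancy requires −α(T_deep − T_surf) + β(S_deep − S_surf′) = 0.
S_surf′ = S_deep − (α/β)·ΔT = 31.37 − (1.4 × 10⁻⁴/7.1 × 10⁻⁴)·(+2.5) = 30.8770 psu.
Increase required: 30.8770 − 30.29 = 0.5870 psu.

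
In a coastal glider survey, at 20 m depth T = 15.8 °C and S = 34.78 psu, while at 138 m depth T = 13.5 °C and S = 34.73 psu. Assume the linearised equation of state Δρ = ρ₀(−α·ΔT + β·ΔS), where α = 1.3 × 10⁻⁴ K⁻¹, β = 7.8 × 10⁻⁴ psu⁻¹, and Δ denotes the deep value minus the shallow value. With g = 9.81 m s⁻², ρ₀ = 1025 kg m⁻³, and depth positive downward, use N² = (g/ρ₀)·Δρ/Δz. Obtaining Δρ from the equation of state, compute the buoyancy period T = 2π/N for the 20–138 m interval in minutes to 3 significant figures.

ΔT = -2.3 K, ΔS = -0.05 psu (deep − shallow).
Δρ/ρ₀ = −αΔT + βΔS = 2.99 × 10⁻⁴ − 3.90 × 10⁻⁵ = 2.60 × 10⁻⁴, so Δρ ≈ 0.2665 kg m⁻³.
N² = (g/ρ₀)·Δρ/Δz = g·(Δρ/ρ₀)/Δz = 9.81 × 2.60 × 10⁻⁴ / 118 = 2.1615 × 10⁻⁵ s⁻².
N = √(2.1615 × 10⁻⁵) = 4.6492 × 10⁻³ rad s⁻¹ → T = 2π/N = 1.3515 × 10³ s = 22.525 min ≈ 22.5 min.

22.5 min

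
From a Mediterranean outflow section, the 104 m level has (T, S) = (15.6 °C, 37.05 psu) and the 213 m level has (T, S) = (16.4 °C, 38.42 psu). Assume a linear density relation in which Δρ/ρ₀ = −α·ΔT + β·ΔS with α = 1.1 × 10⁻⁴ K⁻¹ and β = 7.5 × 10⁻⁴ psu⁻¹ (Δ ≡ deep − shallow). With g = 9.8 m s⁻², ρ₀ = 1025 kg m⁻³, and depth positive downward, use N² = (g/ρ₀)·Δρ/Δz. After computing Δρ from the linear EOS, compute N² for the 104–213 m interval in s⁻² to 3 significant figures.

8.45 × 10⁻⁵ s⁻²

ΔT = +0.8 K, ΔS = +1.37 psu (deep − shallow).
Δρ/ρ₀ = −αΔT + βΔS = -8.80 × 10⁻⁵ + 1.0275 × 10⁻³ = 9.395 × 10⁻⁴, so Δρ ≈ 0.9630 kg m⁻³.
N² = (g/ρ₀)·Δρ/Δz = g·(Δρ/ρ₀)/Δz = 9.8 × 9.395 × 10⁻⁴ / 109 = 8.4469 × 10⁻⁵ s⁻² ≈ 8.45 × 10⁻⁵ s⁻².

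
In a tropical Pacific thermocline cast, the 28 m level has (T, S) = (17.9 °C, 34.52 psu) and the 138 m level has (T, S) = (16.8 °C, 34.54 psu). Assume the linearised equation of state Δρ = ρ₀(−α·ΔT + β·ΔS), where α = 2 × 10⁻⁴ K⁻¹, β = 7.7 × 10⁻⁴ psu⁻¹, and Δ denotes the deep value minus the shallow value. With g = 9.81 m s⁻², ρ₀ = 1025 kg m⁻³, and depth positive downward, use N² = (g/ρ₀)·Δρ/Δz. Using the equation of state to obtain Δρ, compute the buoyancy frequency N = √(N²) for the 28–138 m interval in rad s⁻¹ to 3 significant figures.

ΔT = -1.1 K, ΔS = +0.02 psu (deep − shallow).
Δρ/ρ₀ = −αΔT + βΔS = 2.20 × 10⁻⁴ + 1.54 × 10⁻⁵ = 2.354 × 10⁻⁴, so Δρ ≈ 0.2413 kg m⁻³.
N² = (g/ρ₀)·Δρ/Δz = g·(Δρ/ρ₀)/Δz = 9.81 × 2.354 × 10⁻⁴ / 110 = 2.0993 × 10⁻⁵ s⁻².
N = √(2.0993 × 10⁻⁵) = 4.5818 × 10⁻³ rad s⁻¹ ≈ 4.58 × 10⁻³ rad s⁻¹.

4.58 × 10⁻³ rad s⁻¹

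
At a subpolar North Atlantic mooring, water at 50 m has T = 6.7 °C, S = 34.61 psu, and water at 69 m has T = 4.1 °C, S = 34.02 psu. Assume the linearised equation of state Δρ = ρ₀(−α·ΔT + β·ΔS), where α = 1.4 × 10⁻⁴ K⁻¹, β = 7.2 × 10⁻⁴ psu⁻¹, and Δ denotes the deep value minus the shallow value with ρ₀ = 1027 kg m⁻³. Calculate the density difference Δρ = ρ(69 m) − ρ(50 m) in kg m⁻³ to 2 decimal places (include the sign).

-0.06 kg m⁻³

ΔT = -2.6 K, ΔS = -0.59 psu (deep − shallow).
Δρ/ρ₀ = −(1.4 × 10⁻⁴)(-2.6) + (7.2 × 10⁻⁴)(-0.59) = -6.08 × 10⁻⁵.
Δρ = 1027 × (-6.08 × 10⁻⁵) = -0.06 kg m⁻³.
Negative Δρ: lighter below, statically unstable.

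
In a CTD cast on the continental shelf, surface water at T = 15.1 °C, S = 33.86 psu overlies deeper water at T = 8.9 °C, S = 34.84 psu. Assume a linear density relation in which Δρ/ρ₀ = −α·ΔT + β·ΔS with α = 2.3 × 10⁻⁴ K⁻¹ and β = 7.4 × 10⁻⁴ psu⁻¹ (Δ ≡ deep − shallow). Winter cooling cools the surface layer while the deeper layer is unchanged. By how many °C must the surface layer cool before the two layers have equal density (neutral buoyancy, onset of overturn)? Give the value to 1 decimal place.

Neutral buoyancy requires Δρ = 0, i.e. −α(T_deep − T_surf′) + β(S_deep − S_surf) = 0.
T_surf′ = T_deep − (β/α)·ΔS = 8.9 − (7.4 × 10⁻⁴/2.3 × 10⁻⁴)·(+0.98) = 5.747 °C.
Cooling required: 15.1 − (5.747) = 9.353 °C.

9.4 °C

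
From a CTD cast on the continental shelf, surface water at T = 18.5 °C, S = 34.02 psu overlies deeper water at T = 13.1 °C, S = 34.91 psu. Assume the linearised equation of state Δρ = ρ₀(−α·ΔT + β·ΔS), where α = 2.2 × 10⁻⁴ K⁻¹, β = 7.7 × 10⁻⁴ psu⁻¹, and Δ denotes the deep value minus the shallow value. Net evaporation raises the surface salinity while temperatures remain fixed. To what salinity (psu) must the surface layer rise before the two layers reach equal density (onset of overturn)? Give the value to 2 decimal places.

36.45 psu

Neutral buoyancy requires −α(T_deep − T_surf) + β(S_deep − S_surf′) = 0.
S_surf′ = S_deep − (α/β)·ΔT = 34.91 − (2.2 × 10⁻⁴/7.7 × 10⁻⁴)·(-5.4) = 36.4529 psu.
Increase required: 36.4529 − 34.02 = 2.4329 psu.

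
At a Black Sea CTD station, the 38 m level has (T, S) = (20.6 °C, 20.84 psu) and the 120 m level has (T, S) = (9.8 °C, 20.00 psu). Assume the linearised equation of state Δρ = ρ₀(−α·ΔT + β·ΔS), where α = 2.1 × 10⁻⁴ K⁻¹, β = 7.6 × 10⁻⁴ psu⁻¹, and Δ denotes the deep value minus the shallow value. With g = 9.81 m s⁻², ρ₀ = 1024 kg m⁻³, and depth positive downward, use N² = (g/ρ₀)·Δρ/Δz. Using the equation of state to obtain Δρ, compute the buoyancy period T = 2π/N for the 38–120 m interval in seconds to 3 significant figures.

ΔT = -10.8 K, ΔS = -0.84 psu (deep − shallow).
Δρ/ρ₀ = −αΔT + βΔS = 2.268 × 10⁻³ − 6.384 × 10⁻⁴ = 1.6296 × 10⁻³, so Δρ ≈ 1.669 kg m⁻³.
N² = (g/ρ₀)·Δρ/Δz = g·(Δρ/ρ₀)/Δz = 9.81 × 1.6296 × 10⁻³ / 82 = 1.9496 × 10⁻⁴ s⁻².
N = √(1.9496 × 10⁻⁴) = 0.013963 rad s⁻¹ → T = 2π/N = 449.99 s ≈ 450 s.

450 s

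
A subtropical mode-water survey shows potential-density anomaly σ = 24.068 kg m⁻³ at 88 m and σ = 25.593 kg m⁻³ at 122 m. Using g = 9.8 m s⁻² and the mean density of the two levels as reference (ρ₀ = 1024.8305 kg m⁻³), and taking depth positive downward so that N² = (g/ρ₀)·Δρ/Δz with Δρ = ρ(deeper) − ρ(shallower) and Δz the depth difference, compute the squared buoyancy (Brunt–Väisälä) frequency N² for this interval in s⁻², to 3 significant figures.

4.29 × 10⁻⁴ s⁻²

Δρ = 1025.593 − 1024.068 = 1.525 kg m⁻³ over Δz = 122 − 88 = 34 m.
N² = (9.8/1024.8305) × (1.525/34) = 4.2891 × 10⁻⁴ s⁻² ≈ 4.29 × 10⁻⁴ s⁻².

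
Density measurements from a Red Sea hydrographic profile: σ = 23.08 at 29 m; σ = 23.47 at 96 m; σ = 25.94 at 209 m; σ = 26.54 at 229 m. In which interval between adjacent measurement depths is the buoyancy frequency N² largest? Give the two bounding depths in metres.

209–229 m

Compute the density gradient over each adjacent pair:
  29–96 m: Δρ/Δz = 0.39/67 = 5.8 × 10⁻³ kg m⁻⁴
  96–209 m: Δρ/Δz = 2.47/113 = 0.022 kg m⁻⁴
  209–229 m: Δρ/Δz = 0.60/20 = 0.030 kg m⁻⁴
The largest gradient is in the 209–229 m interval — the pycnocline.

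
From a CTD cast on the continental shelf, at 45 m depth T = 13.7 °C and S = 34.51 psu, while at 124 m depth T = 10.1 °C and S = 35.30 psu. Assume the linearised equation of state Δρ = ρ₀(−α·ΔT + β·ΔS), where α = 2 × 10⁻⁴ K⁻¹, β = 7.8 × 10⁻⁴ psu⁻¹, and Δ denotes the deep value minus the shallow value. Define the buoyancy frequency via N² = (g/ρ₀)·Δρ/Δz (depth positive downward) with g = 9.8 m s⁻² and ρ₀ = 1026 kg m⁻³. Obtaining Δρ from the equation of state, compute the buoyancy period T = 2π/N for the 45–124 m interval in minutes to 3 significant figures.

ΔT = -3.6 K, ΔS = +0.79 psu (deep − shallow).
Δρ/ρ₀ = −αΔT + βΔS = 7.20 × 10⁻⁴ + 6.162 × 10⁻⁴ = 1.3362 × 10⁻³, so Δρ ≈ 1.371 kg m⁻³.
N² = (g/ρ₀)·Δρ/Δz = g·(Δρ/ρ₀)/Δz = 9.8 × 1.3362 × 10⁻³ / 79 = 1.6576 × 10⁻⁴ s⁻².
N = √(1.6576 × 10⁻⁴) = 0.012875 rad s⁻¹ → T = 2π/N = 488.01 s = 8.1335 min ≈ 8.13 min.

8.13 min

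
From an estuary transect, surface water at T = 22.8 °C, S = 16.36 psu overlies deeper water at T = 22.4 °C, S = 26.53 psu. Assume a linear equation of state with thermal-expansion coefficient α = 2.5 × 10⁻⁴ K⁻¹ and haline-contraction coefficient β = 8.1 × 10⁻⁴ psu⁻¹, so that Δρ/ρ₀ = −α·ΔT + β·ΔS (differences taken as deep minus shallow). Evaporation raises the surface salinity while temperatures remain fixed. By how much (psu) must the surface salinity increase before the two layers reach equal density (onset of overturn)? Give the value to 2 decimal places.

Neutral buoyancy requires −α(T_deep − T_surf) + β(S_deep − S_surf′) = 0.
S_surf′ = S_deep − (α/β)·ΔT = 26.53 − (2.5 × 10⁻⁴/8.1 × 10⁻⁴)·(-0.4) = 26.6535 psu.
Increase required: 26.6535 − 16.36 = 10.2935 psu.

10.29 psu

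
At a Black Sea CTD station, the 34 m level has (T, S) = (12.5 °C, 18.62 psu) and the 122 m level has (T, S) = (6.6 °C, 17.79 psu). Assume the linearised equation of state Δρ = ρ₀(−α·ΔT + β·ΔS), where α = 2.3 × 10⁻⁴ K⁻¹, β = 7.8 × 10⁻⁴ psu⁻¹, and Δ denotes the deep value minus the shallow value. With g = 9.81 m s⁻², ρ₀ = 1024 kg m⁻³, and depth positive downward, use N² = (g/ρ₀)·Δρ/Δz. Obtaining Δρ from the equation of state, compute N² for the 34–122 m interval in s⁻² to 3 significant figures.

ΔT = -5.9 K, ΔS = -0.83 psu (deep − shallow).
Δρ/ρ₀ = −αΔT + βΔS = 1.357 × 10⁻³ − 6.474 × 10⁻⁴ = 7.096 × 10⁻⁴, so Δρ ≈ 0.7266 kg m⁻³.
N² = (g/ρ₀)·Δρ/Δz = g·(Δρ/ρ₀)/Δz = 9.81 × 7.096 × 10⁻⁴ / 88 = 7.9104 × 10⁻⁵ s⁻² ≈ 7.91 × 10⁻⁵ s⁻².

7.91 × 10⁻⁵ s⁻²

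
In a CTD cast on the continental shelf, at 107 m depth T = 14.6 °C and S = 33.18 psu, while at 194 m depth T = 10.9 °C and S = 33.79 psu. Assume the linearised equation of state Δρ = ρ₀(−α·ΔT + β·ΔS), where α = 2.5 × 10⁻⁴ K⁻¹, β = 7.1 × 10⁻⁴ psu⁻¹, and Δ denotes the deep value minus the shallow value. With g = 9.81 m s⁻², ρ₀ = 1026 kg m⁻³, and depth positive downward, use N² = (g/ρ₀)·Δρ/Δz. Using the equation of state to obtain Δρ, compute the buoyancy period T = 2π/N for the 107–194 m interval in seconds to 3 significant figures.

ΔT = -3.7 K, ΔS = +0.61 psu (deep − shallow).
Δρ/ρ₀ = −αΔT + βΔS = 9.25 × 10⁻⁴ + 4.331 × 10⁻⁴ = 1.3581 × 10⁻³, so Δρ ≈ 1.393 kg m⁻³.
N² = (g/ρ₀)·Δρ/Δz = g·(Δρ/ρ₀)/Δz = 9.81 × 1.3581 × 10⁻³ / 87 = 1.5314 × 10⁻⁴ s⁻².
N = √(1.5314 × 10⁻⁴) = 0.012375 rad s⁻¹ → T = 2π/N = 507.73 s ≈ 508 s.

508 s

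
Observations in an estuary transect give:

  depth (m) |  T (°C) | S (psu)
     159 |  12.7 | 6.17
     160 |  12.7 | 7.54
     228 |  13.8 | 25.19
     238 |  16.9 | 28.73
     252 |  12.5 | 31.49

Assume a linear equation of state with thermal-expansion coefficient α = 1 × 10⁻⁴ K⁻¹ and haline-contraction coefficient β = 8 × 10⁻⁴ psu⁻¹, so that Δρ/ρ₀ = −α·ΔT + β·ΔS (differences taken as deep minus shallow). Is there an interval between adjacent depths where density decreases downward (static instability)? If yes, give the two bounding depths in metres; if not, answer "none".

none

Evaluate Δρ/ρ₀ = −αΔT + βΔS across each adjacent pair:
  159–160 m: −αΔT+βΔS = −(1 × 10⁻⁴)(+0.0)+(8 × 10⁻⁴)(+1.37) = 1.1 × 10⁻³ → stable
  160–228 m: −αΔT+βΔS = −(1 × 10⁻⁴)(+1.1)+(8 × 10⁻⁴)(+17.65) = 0.014 → stable
  228–238 m: −αΔT+βΔS = −(1 × 10⁻⁴)(+3.1)+(8 × 10⁻⁴)(+3.54) = 2.5 × 10⁻³ → stable
  238–252 m: −αΔT+βΔS = −(1 × 10⁻⁴)(-4.4)+(8 × 10⁻⁴)(+2.76) = 2.6 × 10⁻³ → stable
Every interval has Δρ > 0: the column is stably stratified throughout.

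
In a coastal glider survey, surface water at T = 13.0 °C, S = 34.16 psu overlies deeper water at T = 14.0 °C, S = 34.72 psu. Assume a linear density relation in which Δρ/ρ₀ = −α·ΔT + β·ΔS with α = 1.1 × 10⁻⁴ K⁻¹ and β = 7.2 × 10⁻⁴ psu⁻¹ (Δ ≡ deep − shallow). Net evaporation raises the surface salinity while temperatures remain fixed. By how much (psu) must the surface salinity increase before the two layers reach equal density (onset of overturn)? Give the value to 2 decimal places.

0.41 psu

Neutral buoyancy requires −α(T_deep − T_surf) + β(S_deep − S_surf′) = 0.
S_surf′ = S_deep − (α/β)·ΔT = 34.72 − (1.1 × 10⁻⁴/7.2 × 10⁻⁴)·(+1.0) = 34.5672 psu.
Increase required: 34.5672 − 34.16 = 0.4072 psu.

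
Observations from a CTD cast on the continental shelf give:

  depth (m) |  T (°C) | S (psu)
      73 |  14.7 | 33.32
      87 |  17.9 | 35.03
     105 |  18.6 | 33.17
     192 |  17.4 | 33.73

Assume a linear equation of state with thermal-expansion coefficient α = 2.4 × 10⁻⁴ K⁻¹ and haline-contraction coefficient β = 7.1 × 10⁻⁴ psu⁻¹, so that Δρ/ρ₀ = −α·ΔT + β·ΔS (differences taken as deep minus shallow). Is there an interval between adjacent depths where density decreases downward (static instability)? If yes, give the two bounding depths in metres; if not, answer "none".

Evaluate Δρ/ρ₀ = −αΔT + βΔS across each adjacent pair:
  73–87 m: −αΔT+βΔS = −(2.4 × 10⁻⁴)(+3.2)+(7.1 × 10⁻⁴)(+1.71) = 4.5 × 10⁻⁴ → stable
  87–105 m: −αΔT+βΔS = −(2.4 × 10⁻⁴)(+0.7)+(7.1 × 10⁻⁴)(-1.86) = -1.5 × 10⁻³ → UNSTABLE
  105–192 m: −αΔT+βΔS = −(2.4 × 10⁻⁴)(-1.2)+(7.1 × 10⁻⁴)(+0.56) = 6.9 × 10⁻⁴ → stable
The 87–105 m interval has Δρ < 0: lighter water underlies denser water.

87–105 m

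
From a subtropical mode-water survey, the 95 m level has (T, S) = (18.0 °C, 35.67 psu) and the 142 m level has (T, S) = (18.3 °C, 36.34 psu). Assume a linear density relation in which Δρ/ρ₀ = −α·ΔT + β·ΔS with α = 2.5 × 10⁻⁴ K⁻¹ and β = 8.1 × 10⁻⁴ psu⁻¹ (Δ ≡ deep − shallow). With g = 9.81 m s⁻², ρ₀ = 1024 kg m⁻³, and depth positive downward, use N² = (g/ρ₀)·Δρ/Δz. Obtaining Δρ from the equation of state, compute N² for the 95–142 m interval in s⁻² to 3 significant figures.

ΔT = +0.3 K, ΔS = +0.67 psu (deep − shallow).
Δρ/ρ₀ = −αΔT + βΔS = -7.50 × 10⁻⁵ + 5.427 × 10⁻⁴ = 4.677 × 10⁻⁴, so Δρ ≈ 0.4789 kg m⁻³.
N² = (g/ρ₀)·Δρ/Δz = g·(Δρ/ρ₀)/Δz = 9.81 × 4.677 × 10⁻⁴ / 47 = 9.7620 × 10⁻⁵ s⁻² ≈ 9.76 × 10⁻⁵ s⁻².

9.76 × 10⁻⁵ s⁻²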